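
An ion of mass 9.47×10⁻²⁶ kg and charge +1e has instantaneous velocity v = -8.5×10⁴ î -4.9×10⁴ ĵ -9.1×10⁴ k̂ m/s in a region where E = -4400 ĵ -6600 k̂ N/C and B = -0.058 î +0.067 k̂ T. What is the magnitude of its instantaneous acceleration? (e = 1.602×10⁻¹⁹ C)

v×B = (-3280, 1.10×10⁴, -2840) N/C.
E + v×B = (-3280, 6570, -9440) N/C.
F = q(E + v×B) = (1.602×10⁻¹⁹ C)·(-3280, 6570, -9440) = (-5.26×10⁻¹⁶, 1.05×10⁻¹⁵, -1.51×10⁻¹⁵) N.
|a| = |F|/m = 1.917×10⁻¹⁵/9.47×10⁻²⁶ ≈ 2.02×10¹⁰ m/s².

|a| ≈ 2.02×10¹⁰ m/s²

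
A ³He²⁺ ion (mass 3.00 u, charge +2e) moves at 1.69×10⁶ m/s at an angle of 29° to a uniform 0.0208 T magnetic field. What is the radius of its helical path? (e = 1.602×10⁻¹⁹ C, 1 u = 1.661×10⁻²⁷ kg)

r ≈ 0.613 m

v⊥ = v sinθ = 1.69×10⁶·sin29° ≈ 8.193×10⁵ m/s.
r = m v⊥/(|q|B) = (4.983×10⁻²⁷)(8.193×10⁵)/((3.204×10⁻¹⁹)(0.0208)) ≈ 0.613 m.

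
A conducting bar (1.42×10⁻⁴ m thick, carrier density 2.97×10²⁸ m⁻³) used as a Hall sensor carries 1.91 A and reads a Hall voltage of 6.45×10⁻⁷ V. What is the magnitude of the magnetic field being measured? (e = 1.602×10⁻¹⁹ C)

From V_H = IB/(n e t), B = V_H n e t / I.
B = (6.45×10⁻⁷)(2.97×10²⁸)(1.602×10⁻¹⁹)(1.42×10⁻⁴)/1.91 ≈ 0.228 T.

B ≈ 0.228 T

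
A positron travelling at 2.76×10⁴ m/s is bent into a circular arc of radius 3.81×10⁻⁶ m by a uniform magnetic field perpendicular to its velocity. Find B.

From |q|vB = mv²/r, B = mv/(|q|r).
B = (9.109×10⁻³¹)(2.76×10⁴)/((1.602×10⁻¹⁹)(3.81×10⁻⁶)) ≈ 0.0412 T.

B ≈ 0.0412 T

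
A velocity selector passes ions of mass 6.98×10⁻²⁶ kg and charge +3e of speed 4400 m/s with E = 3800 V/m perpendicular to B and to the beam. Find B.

Balance of forces in the selector: qE = qvB ⇒ B = E/v.
B = 3800/4400 = 0.86 T.

B = 0.86 T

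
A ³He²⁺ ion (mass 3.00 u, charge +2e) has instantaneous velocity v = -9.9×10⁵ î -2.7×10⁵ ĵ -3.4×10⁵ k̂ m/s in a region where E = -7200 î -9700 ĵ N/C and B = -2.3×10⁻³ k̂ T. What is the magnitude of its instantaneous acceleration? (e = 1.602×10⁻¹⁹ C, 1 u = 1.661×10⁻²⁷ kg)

v×B = (621, -2280, 0) N/C.
E + v×B = (-6580, -1.20×10⁴, 0) N/C.
F = q(E + v×B) = (3.204×10⁻¹⁹ C)·(-6580, -1.20×10⁴, 0) = (-2.11×10⁻¹⁵, -3.84×10⁻¹⁵, 0) N.
|a| = |F|/m = 4.378×10⁻¹⁵/4.983×10⁻²⁷ ≈ 8.79×10¹¹ m/s².

|a| ≈ 8.79×10¹¹ m/s²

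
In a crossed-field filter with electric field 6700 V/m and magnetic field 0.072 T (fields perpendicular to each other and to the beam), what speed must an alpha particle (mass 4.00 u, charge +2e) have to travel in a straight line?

v = 9.3×10⁴ m/s

For undeflected motion the electric and magnetic forces balance: qE = qvB.
v = E/B = 6700/0.072 = 9.3×10⁴ m/s.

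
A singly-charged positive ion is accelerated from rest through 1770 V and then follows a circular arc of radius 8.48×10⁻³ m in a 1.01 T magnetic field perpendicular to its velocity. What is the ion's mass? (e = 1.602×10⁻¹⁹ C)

m ≈ 3.32×10⁻²⁷ kg

Combine |q|V = ½mv² and r = mv/(|q|B): eliminate v to get m = qB²r²/(2V).
m = (1.602×10⁻¹⁹)(1.01)²(8.48×10⁻³)²/(2·1770) ≈ 3.32×10⁻²⁷ kg.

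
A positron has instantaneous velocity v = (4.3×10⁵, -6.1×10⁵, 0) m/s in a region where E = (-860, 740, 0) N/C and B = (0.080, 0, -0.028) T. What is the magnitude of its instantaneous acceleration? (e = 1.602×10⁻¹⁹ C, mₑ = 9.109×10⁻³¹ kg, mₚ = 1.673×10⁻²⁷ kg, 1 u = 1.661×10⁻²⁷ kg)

|a| ≈ 9.32×10¹⁵ m/s²

v×B = (1.71×10⁴, 1.20×10⁴, 4.88×10⁴) N/C.
E + v×B = (1.62×10⁴, 1.28×10⁴, 4.88×10⁴) N/C.
F = q(E + v×B) = (1.602×10⁻¹⁹ C)·(1.62×10⁴, 1.28×10⁴, 4.88×10⁴) = (2.60×10⁻¹⁵, 2.05×10⁻¹⁵, 7.82×10⁻¹⁵) N.
|a| = |F|/m = 8.489×10⁻¹⁵/9.109×10⁻³¹ ≈ 9.32×10¹⁵ m/s².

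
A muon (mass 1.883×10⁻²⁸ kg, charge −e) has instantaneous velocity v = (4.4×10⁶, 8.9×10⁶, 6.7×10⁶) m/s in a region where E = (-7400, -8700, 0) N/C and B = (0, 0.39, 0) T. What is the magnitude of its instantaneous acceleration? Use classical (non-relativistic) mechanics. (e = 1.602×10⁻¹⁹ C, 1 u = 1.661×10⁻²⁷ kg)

v×B = (-2.61×10⁶, 0, 1.72×10⁶) N/C.
E + v×B = (-2.62×10⁶, -8700, 1.72×10⁶) N/C.
F = q(E + v×B) = (−1.602×10⁻¹⁹ C)·(-2.62×10⁶, -8700, 1.72×10⁶) = (4.20×10⁻¹³, 1.39×10⁻¹⁵, -2.75×10⁻¹³) N.
|a| = |F|/m = 5.018×10⁻¹³/1.883×10⁻²⁸ ≈ 2.66×10¹⁵ m/s².

|a| ≈ 2.66×10¹⁵ m/s²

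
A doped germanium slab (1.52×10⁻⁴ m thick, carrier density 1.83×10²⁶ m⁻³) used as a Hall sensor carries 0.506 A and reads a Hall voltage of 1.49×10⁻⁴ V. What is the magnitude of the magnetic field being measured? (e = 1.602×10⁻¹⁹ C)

From V_H = IB/(n e t), B = V_H n e t / I.
B = (1.49×10⁻⁴)(1.83×10²⁶)(1.602×10⁻¹⁹)(1.52×10⁻⁴)/0.506 ≈ 1.31 T.

B ≈ 1.31 T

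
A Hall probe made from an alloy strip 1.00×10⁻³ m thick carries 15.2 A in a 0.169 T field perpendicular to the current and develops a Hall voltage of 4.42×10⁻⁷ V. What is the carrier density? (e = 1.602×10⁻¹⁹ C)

n ≈ 3.63×10²⁸ m⁻³

From V_H = IB/(n e t), n = IB/(V_H e t).
n = (15.2)(0.169)/((4.42×10⁻⁷)(1.602×10⁻¹⁹)(1.00×10⁻³)) ≈ 3.63×10²⁸ m⁻³.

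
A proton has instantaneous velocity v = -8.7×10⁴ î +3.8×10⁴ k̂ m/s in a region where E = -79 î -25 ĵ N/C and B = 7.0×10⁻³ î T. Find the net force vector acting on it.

F ≈ (-1.27×10⁻¹⁷, 3.86×10⁻¹⁷, 0) N

v×B = (0, 266, 0) N/C.
E + v×B = (-79.0, 241, 0) N/C.
F = q(E + v×B) = (1.602×10⁻¹⁹ C)·(-79.0, 241, 0) = (-1.27×10⁻¹⁷, 3.86×10⁻¹⁷, 0) N.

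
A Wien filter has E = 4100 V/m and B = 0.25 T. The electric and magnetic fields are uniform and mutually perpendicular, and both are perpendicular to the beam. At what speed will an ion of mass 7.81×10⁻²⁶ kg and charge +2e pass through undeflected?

v = 1.6×10⁴ m/s

Zero net Lorentz force requires |qE| = |q v×B|, i.e. E = vB.
v = E/B = 4100/0.25 = 1.6×10⁴ m/s.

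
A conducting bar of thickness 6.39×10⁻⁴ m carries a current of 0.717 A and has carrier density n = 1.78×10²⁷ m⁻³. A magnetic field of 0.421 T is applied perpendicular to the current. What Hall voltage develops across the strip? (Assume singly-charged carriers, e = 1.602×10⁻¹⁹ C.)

V_H = IB/(n e t).
V_H = (0.717)(0.421)/((1.78×10²⁷)(1.602×10⁻¹⁹)(6.39×10⁻⁴)) ≈ 1.66×10⁻⁶ V.

V_H ≈ 1.66×10⁻⁶ V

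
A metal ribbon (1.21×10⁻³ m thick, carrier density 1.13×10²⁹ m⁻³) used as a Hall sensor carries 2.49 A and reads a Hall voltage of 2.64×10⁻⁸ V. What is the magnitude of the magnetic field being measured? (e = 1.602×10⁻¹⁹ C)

From V_H = IB/(n e t), B = V_H n e t / I.
B = (2.64×10⁻⁸)(1.13×10²⁹)(1.602×10⁻¹⁹)(1.21×10⁻³)/2.49 ≈ 0.232 T.

B ≈ 0.232 T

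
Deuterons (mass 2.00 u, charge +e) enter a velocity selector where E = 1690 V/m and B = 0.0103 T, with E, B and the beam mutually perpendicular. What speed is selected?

v = 1.64×10⁵ m/s

Straight-line motion ⇒ electric and magnetic forces cancel, so E = vB.
v = E/B = 1690/0.0103 = 1.64×10⁵ m/s.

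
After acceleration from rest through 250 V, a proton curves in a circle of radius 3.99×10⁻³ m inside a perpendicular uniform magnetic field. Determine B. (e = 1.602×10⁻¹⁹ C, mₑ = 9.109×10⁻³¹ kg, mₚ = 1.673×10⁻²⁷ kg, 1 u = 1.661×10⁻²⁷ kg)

v = √(2|q|V/m) = √(2·1.602×10⁻¹⁹·250/1.673×10⁻²⁷) ≈ 2.188×10⁵ m/s.
B = mv/(|q|r) = (1.673×10⁻²⁷)(2.188×10⁵)/((1.602×10⁻¹⁹)(3.99×10⁻³)) ≈ 0.573 T.

B ≈ 0.573 T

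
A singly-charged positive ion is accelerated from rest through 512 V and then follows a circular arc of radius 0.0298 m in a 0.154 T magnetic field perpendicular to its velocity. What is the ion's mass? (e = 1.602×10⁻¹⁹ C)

m ≈ 3.29×10⁻²⁷ kg

Combine |q|V = ½mv² and r = mv/(|q|B): eliminate v to get m = qB²r²/(2V).
m = (1.602×10⁻¹⁹)(0.154)²(0.0298)²/(2·512) ≈ 3.29×10⁻²⁷ kg.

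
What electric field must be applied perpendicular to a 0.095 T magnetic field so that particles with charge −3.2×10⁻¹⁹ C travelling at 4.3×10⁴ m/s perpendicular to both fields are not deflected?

E = 4100 V/m

For straight-line motion qE = qvB, so E = vB.
E = 4.3×10⁴ × 0.095 = 4100 V/m.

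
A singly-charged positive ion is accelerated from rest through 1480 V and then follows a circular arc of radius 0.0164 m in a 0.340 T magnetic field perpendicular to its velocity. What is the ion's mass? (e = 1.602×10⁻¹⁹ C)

m ≈ 1.68×10⁻²⁷ kg

Combine |q|V = ½mv² and r = mv/(|q|B): eliminate v to get m = qB²r²/(2V).
m = (1.602×10⁻¹⁹)(0.340)²(0.0164)²/(2·1480) ≈ 1.68×10⁻²⁷ kg.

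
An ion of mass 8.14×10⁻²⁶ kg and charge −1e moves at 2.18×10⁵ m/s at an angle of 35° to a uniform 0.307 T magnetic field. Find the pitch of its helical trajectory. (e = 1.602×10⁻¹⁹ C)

p ≈ 1.86 m

v∥ = v cosθ = 2.18×10⁵·cos35° ≈ 1.786×10⁵ m/s.
T = 2πm/(|q|B) = 2π(8.14×10⁻²⁶)/((1.602×10⁻¹⁹)(0.307)) ≈ 1.040×10⁻⁵ s.
pitch = v∥ T = (1.786×10⁵)(1.040×10⁻⁵) ≈ 1.86 m.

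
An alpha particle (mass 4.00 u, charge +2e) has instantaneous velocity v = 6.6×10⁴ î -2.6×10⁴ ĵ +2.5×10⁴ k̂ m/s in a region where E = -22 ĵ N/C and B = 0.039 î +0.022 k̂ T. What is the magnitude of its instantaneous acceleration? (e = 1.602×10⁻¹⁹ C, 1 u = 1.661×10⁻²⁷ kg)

v×B = (-572, -477, 1010) N/C.
E + v×B = (-572, -499, 1010) N/C.
F = q(E + v×B) = (3.204×10⁻¹⁹ C)·(-572, -499, 1010) = (-1.83×10⁻¹⁶, -1.60×10⁻¹⁶, 3.25×10⁻¹⁶) N.
|a| = |F|/m = 4.058×10⁻¹⁶/6.644×10⁻²⁷ ≈ 6.11×10¹⁰ m/s².

|a| ≈ 6.11×10¹⁰ m/s²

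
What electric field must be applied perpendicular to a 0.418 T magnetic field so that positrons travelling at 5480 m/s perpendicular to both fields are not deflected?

E = 2290 V/m

For straight-line motion qE = qvB, so E = vB.
E = 5480 × 0.418 = 2290 V/m.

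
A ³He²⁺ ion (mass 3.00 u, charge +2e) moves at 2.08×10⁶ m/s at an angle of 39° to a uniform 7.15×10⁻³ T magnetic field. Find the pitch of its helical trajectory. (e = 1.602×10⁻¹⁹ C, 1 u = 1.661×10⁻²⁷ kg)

p ≈ 22.1 m

v∥ = v cosθ = 2.08×10⁶·cos39° ≈ 1.616×10⁶ m/s.
T = 2πm/(|q|B) = 2π(4.983×10⁻²⁷)/((3.204×10⁻¹⁹)(7.15×10⁻³)) ≈ 1.367×10⁻⁵ s.
pitch = v∥ T = (1.616×10⁶)(1.367×10⁻⁵) ≈ 22.1 m.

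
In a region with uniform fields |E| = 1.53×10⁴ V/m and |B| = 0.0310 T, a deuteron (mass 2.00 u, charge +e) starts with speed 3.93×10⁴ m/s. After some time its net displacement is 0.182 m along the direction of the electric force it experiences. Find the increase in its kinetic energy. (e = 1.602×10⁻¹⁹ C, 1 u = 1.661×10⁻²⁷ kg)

The magnetic force is always ⟂ v and does no work; only the electric force changes KE.
ΔKE = F_E · d = |q|E d = (1.602×10⁻¹⁹)(1.53×10⁴)(0.182) ≈ 4.46×10⁻¹⁶ J.

ΔKE ≈ 4.46×10⁻¹⁶ J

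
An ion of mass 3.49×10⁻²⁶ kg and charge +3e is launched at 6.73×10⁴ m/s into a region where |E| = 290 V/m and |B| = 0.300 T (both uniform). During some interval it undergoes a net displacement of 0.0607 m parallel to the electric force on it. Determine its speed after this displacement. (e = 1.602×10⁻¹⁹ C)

v_f ≈ 7.08×10⁴ m/s

B does no work; ΔKE = |q|E d.
½mv_f² = ½mv₀² + |q|Ed = ½(3.49×10⁻²⁶)(6.73×10⁴)² + (4.806×10⁻¹⁹)(290)(0.0607) ≈ 7.904×10⁻¹⁷ J + 8.460×10⁻¹⁸ J ≈ 8.750×10⁻¹⁷ J.
v_f = √(2·8.750×10⁻¹⁷/3.49×10⁻²⁶) ≈ 7.08×10⁴ m/s.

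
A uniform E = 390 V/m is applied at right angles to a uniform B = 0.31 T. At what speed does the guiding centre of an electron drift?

The steady drift has the magnetic force balancing the electric force, so v_d = E/B.
v_d = 390/0.31 = 1300 m/s.

v_d ≈ 1300 m/s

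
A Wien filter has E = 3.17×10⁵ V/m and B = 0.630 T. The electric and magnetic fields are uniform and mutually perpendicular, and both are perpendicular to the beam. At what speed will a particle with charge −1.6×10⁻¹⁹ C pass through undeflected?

v = 5.03×10⁵ m/s

Zero net Lorentz force requires |qE| = |q v×B|, i.e. E = vB.
v = E/B = 3.17×10⁵/0.630 = 5.03×10⁵ m/s.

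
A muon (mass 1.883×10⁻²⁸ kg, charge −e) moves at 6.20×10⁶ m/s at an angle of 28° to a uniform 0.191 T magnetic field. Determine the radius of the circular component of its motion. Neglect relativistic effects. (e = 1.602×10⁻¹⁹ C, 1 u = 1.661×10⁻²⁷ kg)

v⊥ = v sinθ = 6.20×10⁶·sin28° ≈ 2.911×10⁶ m/s.
r = m v⊥/(|q|B) = (1.883×10⁻²⁸)(2.911×10⁶)/((1.602×10⁻¹⁹)(0.191)) ≈ 0.0179 m.

r ≈ 0.0179 m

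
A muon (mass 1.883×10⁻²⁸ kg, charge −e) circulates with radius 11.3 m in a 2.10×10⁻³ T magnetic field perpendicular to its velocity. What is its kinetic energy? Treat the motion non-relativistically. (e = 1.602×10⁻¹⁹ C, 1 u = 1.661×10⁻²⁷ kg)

v = |q|Br/m, then KE = ½mv² = (qBr)²/(2m).
v = (1.602×10⁻¹⁹)(2.10×10⁻³)(11.3)/1.883×10⁻²⁸ ≈ 2.019×10⁷ m/s.
KE = ½(1.883×10⁻²⁸)(2.019×10⁷)² ≈ 3.84×10⁻¹⁴ J = 2.40×10⁵ eV.

KE ≈ 2.40×10⁵ eV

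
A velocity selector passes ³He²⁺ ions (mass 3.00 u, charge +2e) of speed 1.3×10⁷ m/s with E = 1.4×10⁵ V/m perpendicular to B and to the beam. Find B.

B = 0.011 T

Balance of forces in the selector: qE = qvB ⇒ B = E/v.
B = 1.4×10⁵/1.3×10⁷ = 0.011 T.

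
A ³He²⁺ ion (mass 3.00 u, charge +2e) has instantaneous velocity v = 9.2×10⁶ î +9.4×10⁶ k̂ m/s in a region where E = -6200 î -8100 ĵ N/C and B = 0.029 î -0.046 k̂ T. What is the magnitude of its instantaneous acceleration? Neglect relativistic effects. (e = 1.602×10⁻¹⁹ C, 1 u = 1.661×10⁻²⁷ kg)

|a| ≈ 4.42×10¹³ m/s²

v×B = (0, 6.96×10⁵, 0) N/C.
E + v×B = (-6200, 6.88×10⁵, 0) N/C.
F = q(E + v×B) = (3.204×10⁻¹⁹ C)·(-6200, 6.88×10⁵, 0) = (-1.99×10⁻¹⁵, 2.20×10⁻¹³, 0) N.
|a| = |F|/m = 2.203×10⁻¹³/4.983×10⁻²⁷ ≈ 4.42×10¹³ m/s².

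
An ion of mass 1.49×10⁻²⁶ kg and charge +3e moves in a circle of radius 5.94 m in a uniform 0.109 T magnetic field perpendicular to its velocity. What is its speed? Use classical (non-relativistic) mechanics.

From |q|vB = mv²/r, v = |q|Br/m.
v = (4.806×10⁻¹⁹)(0.109)(5.94)/1.49×10⁻²⁶ ≈ 2.09×10⁷ m/s.

v ≈ 2.09×10⁷ m/s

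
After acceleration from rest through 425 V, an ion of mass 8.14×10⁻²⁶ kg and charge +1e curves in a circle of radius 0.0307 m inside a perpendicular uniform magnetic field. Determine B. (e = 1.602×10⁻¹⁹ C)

v = √(2|q|V/m) = √(2·1.602×10⁻¹⁹·425/8.14×10⁻²⁶) ≈ 4.090×10⁴ m/s.
B = mv/(|q|r) = (8.14×10⁻²⁶)(4.090×10⁴)/((1.602×10⁻¹⁹)(0.0307)) ≈ 0.677 T.

B ≈ 0.677 T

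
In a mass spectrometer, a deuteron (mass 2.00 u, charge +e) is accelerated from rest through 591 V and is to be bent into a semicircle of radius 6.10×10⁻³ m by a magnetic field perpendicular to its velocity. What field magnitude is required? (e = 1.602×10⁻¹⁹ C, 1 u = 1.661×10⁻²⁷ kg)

v = √(2|q|V/m) = √(2·1.602×10⁻¹⁹·591/3.322×10⁻²⁷) ≈ 2.387×10⁵ m/s.
B = mv/(|q|r) = (3.322×10⁻²⁷)(2.387×10⁵)/((1.602×10⁻¹⁹)(6.10×10⁻³)) ≈ 0.812 T.

B ≈ 0.812 T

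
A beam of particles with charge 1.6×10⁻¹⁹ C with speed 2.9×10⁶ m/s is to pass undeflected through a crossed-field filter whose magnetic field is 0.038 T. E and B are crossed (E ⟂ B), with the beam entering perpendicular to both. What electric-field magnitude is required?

E = 1.1×10⁵ V/m

For straight-line motion qE = qvB, so E = vB.
E = 2.9×10⁶ × 0.038 = 1.1×10⁵ V/m.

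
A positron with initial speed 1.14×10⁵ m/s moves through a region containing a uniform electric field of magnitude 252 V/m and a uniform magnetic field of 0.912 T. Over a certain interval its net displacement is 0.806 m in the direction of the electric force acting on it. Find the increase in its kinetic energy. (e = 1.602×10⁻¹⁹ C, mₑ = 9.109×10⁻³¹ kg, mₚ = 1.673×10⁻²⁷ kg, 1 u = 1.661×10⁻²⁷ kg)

The magnetic force is always ⟂ v and does no work; only the electric force changes KE.
ΔKE = F_E · d = |q|E d = (1.602×10⁻¹⁹)(252)(0.806) ≈ 3.25×10⁻¹⁷ J.

ΔKE ≈ 3.25×10⁻¹⁷ J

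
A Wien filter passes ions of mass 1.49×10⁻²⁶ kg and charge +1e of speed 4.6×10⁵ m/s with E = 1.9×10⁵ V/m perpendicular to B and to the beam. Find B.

Balance of forces in the selector: qE = qvB ⇒ B = E/v.
B = 1.9×10⁵/4.6×10⁵ = 0.41 T.

B = 0.41 T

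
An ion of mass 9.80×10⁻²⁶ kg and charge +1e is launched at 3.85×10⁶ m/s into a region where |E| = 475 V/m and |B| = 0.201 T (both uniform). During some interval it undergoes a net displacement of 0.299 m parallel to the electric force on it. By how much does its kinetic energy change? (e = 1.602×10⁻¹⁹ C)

The magnetic force is always ⟂ v and does no work; only the electric force changes KE.
ΔKE = F_E · d = |q|E d = (1.602×10⁻¹⁹)(475)(0.299) ≈ 2.28×10⁻¹⁷ J.

ΔKE ≈ 2.28×10⁻¹⁷ J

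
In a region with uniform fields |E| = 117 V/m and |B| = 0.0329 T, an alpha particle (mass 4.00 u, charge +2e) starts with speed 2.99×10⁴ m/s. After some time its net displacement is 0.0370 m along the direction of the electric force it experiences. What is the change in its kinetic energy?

ΔKE ≈ 1.39×10⁻¹⁸ J

The magnetic force is always ⟂ v and does no work; only the electric force changes KE.
ΔKE = F_E · d = |q|E d = (3.204×10⁻¹⁹)(117)(0.0370) ≈ 1.39×10⁻¹⁸ J.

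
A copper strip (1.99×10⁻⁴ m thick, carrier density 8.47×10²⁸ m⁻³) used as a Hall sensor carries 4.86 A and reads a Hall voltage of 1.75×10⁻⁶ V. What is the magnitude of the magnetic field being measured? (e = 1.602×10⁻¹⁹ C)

From V_H = IB/(n e t), B = V_H n e t / I.
B = (1.75×10⁻⁶)(8.47×10²⁸)(1.602×10⁻¹⁹)(1.99×10⁻⁴)/4.86 ≈ 0.972 T.

B ≈ 0.972 T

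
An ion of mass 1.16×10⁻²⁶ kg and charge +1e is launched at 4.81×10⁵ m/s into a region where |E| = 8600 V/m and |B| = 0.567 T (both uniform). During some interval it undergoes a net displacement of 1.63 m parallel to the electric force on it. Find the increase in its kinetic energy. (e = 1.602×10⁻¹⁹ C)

ΔKE ≈ 2.25×10⁻¹⁵ J

The magnetic force is always ⟂ v and does no work; only the electric force changes KE.
ΔKE = F_E · d = |q|E d = (1.602×10⁻¹⁹)(8600)(1.63) ≈ 2.25×10⁻¹⁵ J.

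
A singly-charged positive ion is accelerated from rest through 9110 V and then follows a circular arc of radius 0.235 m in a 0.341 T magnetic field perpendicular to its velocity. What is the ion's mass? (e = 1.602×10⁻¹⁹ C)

Combine |q|V = ½mv² and r = mv/(|q|B): eliminate v to get m = qB²r²/(2V).
m = (1.602×10⁻¹⁹)(0.341)²(0.235)²/(2·9110) ≈ 5.65×10⁻²⁶ kg.

m ≈ 5.65×10⁻²⁶ kg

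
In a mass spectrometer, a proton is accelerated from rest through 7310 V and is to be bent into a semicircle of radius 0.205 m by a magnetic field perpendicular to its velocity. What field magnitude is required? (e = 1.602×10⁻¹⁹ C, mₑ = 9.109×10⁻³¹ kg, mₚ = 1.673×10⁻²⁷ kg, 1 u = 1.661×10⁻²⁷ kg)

B ≈ 0.0603 T

v = √(2|q|V/m) = √(2·1.602×10⁻¹⁹·7310/1.673×10⁻²⁷) ≈ 1.183×10⁶ m/s.
B = mv/(|q|r) = (1.673×10⁻²⁷)(1.183×10⁶)/((1.602×10⁻¹⁹)(0.205)) ≈ 0.0603 T.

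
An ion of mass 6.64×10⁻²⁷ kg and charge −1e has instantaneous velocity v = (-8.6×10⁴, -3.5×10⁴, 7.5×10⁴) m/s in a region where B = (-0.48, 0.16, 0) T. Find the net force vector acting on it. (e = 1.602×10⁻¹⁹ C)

v×B = (-1.20×10⁴, -3.60×10⁴, -3.06×10⁴) N/C.
F = q v×B = (−1.602×10⁻¹⁹ C)·(-1.20×10⁴, -3.60×10⁴, -3.06×10⁴) = (1.92×10⁻¹⁵, 5.77×10⁻¹⁵, 4.90×10⁻¹⁵) N.

F ≈ (1.92×10⁻¹⁵, 5.77×10⁻¹⁵, 4.90×10⁻¹⁵) N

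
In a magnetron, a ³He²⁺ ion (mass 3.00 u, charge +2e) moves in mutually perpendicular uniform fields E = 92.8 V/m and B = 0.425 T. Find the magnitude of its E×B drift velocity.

The steady drift has the magnetic force balancing the electric force, so v_d = E/B.
v_d = 92.8/0.425 = 218 m/s.

v_d ≈ 218 m/s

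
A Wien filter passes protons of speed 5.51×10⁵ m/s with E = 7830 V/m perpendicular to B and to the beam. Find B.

B = 0.0142 T

Balance of forces in the selector: qE = qvB ⇒ B = E/v.
B = 7830/5.51×10⁵ = 0.0142 T.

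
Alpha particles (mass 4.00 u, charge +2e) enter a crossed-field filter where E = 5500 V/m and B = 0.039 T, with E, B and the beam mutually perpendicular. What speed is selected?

For undeflected motion the electric and magnetic forces balance: qE = qvB.
v = E/B = 5500/0.039 = 1.4×10⁵ m/s.

v = 1.4×10⁵ m/s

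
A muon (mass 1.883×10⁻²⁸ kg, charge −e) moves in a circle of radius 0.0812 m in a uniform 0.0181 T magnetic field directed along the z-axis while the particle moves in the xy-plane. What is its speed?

v ≈ 1.25×10⁶ m/s

From |q|vB = mv²/r, v = |q|Br/m.
v = (1.602×10⁻¹⁹)(0.0181)(0.0812)/1.883×10⁻²⁸ ≈ 1.25×10⁶ m/s.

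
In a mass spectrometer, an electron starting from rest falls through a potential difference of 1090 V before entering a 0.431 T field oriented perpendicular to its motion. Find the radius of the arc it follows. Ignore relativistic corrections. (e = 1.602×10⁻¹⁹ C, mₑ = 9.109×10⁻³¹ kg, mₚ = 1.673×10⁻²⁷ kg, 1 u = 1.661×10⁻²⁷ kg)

r ≈ 2.58×10⁻⁴ m

Acceleration: |q|V = ½mv² ⇒ v = √(2|q|V/m) = √(2·1.602×10⁻¹⁹·1090/9.109×10⁻³¹) ≈ 1.958×10⁷ m/s.
In the field: r = mv/(|q|B) = (9.109×10⁻³¹)(1.958×10⁷)/((1.602×10⁻¹⁹)(0.431)) ≈ 2.58×10⁻⁴ m.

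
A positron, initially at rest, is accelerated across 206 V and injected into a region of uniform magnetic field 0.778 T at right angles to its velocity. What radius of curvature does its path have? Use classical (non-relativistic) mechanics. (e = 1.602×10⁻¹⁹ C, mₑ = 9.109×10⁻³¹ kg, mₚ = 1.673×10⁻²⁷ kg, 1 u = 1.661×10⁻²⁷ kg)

Acceleration: |q|V = ½mv² ⇒ v = √(2|q|V/m) = √(2·1.602×10⁻¹⁹·206/9.109×10⁻³¹) ≈ 8.512×10⁶ m/s.
In the field: r = mv/(|q|B) = (9.109×10⁻³¹)(8.512×10⁶)/((1.602×10⁻¹⁹)(0.778)) ≈ 6.22×10⁻⁵ m.

r ≈ 6.22×10⁻⁵ m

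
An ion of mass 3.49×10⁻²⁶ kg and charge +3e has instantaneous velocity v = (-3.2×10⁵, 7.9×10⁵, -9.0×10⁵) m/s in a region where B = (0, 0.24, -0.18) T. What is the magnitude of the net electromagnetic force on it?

v×B = (7.38×10⁴, -5.76×10⁴, -7.68×10⁴) N/C.
F = q v×B = (4.806×10⁻¹⁹ C)·(7.38×10⁴, -5.76×10⁴, -7.68×10⁴) = (3.55×10⁻¹⁴, -2.77×10⁻¹⁴, -3.69×10⁻¹⁴) N.
|F| = 5.82×10⁻¹⁴ N.

|F| ≈ 5.82×10⁻¹⁴ N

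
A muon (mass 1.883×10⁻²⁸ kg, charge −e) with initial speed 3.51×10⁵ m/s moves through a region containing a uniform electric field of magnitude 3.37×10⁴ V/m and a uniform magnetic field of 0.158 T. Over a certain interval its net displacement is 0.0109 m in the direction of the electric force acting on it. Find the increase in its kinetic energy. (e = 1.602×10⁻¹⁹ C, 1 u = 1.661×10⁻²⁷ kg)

ΔKE ≈ 5.88×10⁻¹⁷ J

The magnetic force is always ⟂ v and does no work; only the electric force changes KE.
ΔKE = F_E · d = |q|E d = (1.602×10⁻¹⁹)(3.37×10⁴)(0.0109) ≈ 5.88×10⁻¹⁷ J.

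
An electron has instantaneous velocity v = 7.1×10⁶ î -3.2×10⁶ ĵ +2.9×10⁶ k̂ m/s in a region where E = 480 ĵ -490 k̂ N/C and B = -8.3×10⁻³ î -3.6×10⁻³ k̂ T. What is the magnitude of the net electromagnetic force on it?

|F| ≈ 4.72×10⁻¹⁵ N

v×B = (1.15×10⁴, 1490, -2.66×10⁴) N/C.
E + v×B = (1.15×10⁴, 1970, -2.70×10⁴) N/C.
F = q(E + v×B) = (−1.602×10⁻¹⁹ C)·(1.15×10⁴, 1970, -2.70×10⁴) = (-1.85×10⁻¹⁵, -3.16×10⁻¹⁶, 4.33×10⁻¹⁵) N.
|F| = 4.72×10⁻¹⁵ N.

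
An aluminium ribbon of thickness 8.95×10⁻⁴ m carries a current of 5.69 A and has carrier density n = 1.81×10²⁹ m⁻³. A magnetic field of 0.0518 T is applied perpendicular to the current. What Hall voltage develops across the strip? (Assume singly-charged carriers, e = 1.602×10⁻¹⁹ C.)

V_H = IB/(n e t).
V_H = (5.69)(0.0518)/((1.81×10²⁹)(1.602×10⁻¹⁹)(8.95×10⁻⁴)) ≈ 1.14×10⁻⁸ V.

V_H ≈ 1.14×10⁻⁸ V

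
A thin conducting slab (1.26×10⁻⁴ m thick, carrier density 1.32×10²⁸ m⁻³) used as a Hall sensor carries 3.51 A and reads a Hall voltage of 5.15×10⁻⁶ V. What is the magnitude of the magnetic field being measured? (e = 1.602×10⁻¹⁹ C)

B ≈ 0.391 T

From V_H = IB/(n e t), B = V_H n e t / I.
B = (5.15×10⁻⁶)(1.32×10²⁸)(1.602×10⁻¹⁹)(1.26×10⁻⁴)/3.51 ≈ 0.391 T.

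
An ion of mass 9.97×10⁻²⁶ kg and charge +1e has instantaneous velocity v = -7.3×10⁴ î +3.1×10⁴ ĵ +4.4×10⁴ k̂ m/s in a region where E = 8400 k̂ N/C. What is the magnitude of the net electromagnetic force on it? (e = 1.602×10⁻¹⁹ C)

Only an electric field acts, so F = qE = (1.602×10⁻¹⁹ C)·(0, 0, 8400) = (0, 0, 1.35×10⁻¹⁵) N.
|F| = 1.35×10⁻¹⁵ N.

|F| ≈ 1.35×10⁻¹⁵ N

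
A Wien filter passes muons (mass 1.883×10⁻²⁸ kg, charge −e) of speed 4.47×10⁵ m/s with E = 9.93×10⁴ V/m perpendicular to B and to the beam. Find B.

Balance of forces in the selector: qE = qvB ⇒ B = E/v.
B = 9.93×10⁴/4.47×10⁵ = 0.222 T.

B = 0.222 T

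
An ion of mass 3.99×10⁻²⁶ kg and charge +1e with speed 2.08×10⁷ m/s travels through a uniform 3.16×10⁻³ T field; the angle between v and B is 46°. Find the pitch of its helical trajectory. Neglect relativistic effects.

p ≈ 7160 m

v∥ = v cosθ = 2.08×10⁷·cos46° ≈ 1.445×10⁷ m/s.
T = 2πm/(|q|B) = 2π(3.99×10⁻²⁶)/((1.602×10⁻¹⁹)(3.16×10⁻³)) ≈ 4.952×10⁻⁴ s.
pitch = v∥ T = (1.445×10⁷)(4.952×10⁻⁴) ≈ 7160 m.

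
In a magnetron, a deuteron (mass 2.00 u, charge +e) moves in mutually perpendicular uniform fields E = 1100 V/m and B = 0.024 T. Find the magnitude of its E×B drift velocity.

v_d ≈ 4.6×10⁴ m/s

The E×B drift speed is v_d = E/B.
v_d = 1100/0.024 = 4.6×10⁴ m/s.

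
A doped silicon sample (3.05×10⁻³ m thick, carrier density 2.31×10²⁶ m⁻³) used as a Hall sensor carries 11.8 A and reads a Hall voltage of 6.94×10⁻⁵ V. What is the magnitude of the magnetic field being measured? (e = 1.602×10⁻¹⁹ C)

B ≈ 0.664 T

From V_H = IB/(n e t), B = V_H n e t / I.
B = (6.94×10⁻⁵)(2.31×10²⁶)(1.602×10⁻¹⁹)(3.05×10⁻³)/11.8 ≈ 0.664 T.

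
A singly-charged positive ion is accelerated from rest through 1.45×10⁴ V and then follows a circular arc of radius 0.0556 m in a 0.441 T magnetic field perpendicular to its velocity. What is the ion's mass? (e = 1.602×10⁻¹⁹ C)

m ≈ 3.32×10⁻²⁷ kg

Combine |q|V = ½mv² and r = mv/(|q|B): eliminate v to get m = qB²r²/(2V).
m = (1.602×10⁻¹⁹)(0.441)²(0.0556)²/(2·1.45×10⁴) ≈ 3.32×10⁻²⁷ kg.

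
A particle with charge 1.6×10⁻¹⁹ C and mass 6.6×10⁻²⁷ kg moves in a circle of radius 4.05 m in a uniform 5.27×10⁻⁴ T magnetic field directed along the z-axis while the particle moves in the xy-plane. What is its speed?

v ≈ 5.17×10⁴ m/s

From |q|vB = mv²/r, v = |q|Br/m.
v = (1.6×10⁻¹⁹)(5.27×10⁻⁴)(4.05)/6.6×10⁻²⁷ ≈ 5.17×10⁴ m/s.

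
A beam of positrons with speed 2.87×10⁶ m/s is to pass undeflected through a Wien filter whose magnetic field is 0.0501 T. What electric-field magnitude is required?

E = 1.44×10⁵ V/m

For straight-line motion qE = qvB, so E = vB.
E = 2.87×10⁶ × 0.0501 = 1.44×10⁵ V/m.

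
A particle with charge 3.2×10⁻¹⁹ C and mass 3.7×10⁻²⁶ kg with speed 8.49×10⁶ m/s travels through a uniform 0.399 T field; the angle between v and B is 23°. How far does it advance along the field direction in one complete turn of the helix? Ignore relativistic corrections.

p ≈ 14.2 m

v∥ = v cosθ = 8.49×10⁶·cos23° ≈ 7.815×10⁶ m/s.
T = 2πm/(|q|B) = 2π(3.7×10⁻²⁶)/((3.2×10⁻¹⁹)(0.399)) ≈ 1.821×10⁻⁶ s.
pitch = v∥ T = (7.815×10⁶)(1.821×10⁻⁶) ≈ 14.2 m.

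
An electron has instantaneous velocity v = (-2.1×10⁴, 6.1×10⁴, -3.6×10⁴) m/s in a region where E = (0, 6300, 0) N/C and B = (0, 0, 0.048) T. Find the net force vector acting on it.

v×B = (2930, 1010, 0) N/C.
E + v×B = (2930, 7310, 0) N/C.
F = q(E + v×B) = (−1.602×10⁻¹⁹ C)·(2930, 7310, 0) = (-4.69×10⁻¹⁶, -1.17×10⁻¹⁵, 0) N.

F ≈ (-4.69×10⁻¹⁶, -1.17×10⁻¹⁵, 0) N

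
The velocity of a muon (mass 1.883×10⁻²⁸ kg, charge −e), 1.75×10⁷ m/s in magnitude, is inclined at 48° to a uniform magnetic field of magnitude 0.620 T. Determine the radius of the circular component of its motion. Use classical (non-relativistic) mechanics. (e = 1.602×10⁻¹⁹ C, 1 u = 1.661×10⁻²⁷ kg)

r ≈ 0.0247 m

v⊥ = v sinθ = 1.75×10⁷·sin48° ≈ 1.301×10⁷ m/s.
r = m v⊥/(|q|B) = (1.883×10⁻²⁸)(1.301×10⁷)/((1.602×10⁻¹⁹)(0.620)) ≈ 0.0247 m.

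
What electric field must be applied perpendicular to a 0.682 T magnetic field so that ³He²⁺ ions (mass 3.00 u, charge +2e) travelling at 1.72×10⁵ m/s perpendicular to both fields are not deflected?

E = 1.17×10⁵ V/m

For straight-line motion qE = qvB, so E = vB.
E = 1.72×10⁵ × 0.682 = 1.17×10⁵ V/m.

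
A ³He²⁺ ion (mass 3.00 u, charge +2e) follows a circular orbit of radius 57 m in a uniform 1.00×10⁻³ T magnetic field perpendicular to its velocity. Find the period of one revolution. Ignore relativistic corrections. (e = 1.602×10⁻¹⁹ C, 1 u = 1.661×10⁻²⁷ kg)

The cyclotron period depends only on m, q, B: T = 2πm/(|q|B).
T = 2π(4.983×10⁻²⁷)/((3.204×10⁻¹⁹)(1.00×10⁻³)) ≈ 9.77×10⁻⁵ s.

T ≈ 9.77×10⁻⁵ s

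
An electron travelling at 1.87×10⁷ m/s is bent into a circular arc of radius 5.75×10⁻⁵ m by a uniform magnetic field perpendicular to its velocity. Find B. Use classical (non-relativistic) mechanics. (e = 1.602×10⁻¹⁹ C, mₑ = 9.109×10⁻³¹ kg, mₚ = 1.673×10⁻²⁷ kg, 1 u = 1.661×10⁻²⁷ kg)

B ≈ 1.85 T

From |q|vB = mv²/r, B = mv/(|q|r).
B = (9.109×10⁻³¹)(1.87×10⁷)/((1.602×10⁻¹⁹)(5.75×10⁻⁵)) ≈ 1.85 T.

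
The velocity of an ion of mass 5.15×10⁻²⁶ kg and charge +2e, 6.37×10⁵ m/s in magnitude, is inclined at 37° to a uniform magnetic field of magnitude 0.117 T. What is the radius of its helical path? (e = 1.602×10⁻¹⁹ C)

v⊥ = v sinθ = 6.37×10⁵·sin37° ≈ 3.834×10⁵ m/s.
r = m v⊥/(|q|B) = (5.15×10⁻²⁶)(3.834×10⁵)/((3.204×10⁻¹⁹)(0.117)) ≈ 0.527 m.

r ≈ 0.527 m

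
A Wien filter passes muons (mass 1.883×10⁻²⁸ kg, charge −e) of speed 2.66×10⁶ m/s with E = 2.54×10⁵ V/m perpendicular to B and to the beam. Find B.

B = 0.0955 T

Balance of forces in the selector: qE = qvB ⇒ B = E/v.
B = 2.54×10⁵/2.66×10⁶ = 0.0955 T.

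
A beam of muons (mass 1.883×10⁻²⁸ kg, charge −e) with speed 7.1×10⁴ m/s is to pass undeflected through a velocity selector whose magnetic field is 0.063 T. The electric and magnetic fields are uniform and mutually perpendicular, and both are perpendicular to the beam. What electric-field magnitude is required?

For straight-line motion qE = qvB, so E = vB.
E = 7.1×10⁴ × 0.063 = 4500 V/m.

E = 4500 V/m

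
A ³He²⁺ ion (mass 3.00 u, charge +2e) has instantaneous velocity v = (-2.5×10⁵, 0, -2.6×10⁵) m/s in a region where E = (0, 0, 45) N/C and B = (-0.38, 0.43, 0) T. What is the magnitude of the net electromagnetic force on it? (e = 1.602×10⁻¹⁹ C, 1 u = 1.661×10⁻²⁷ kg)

|F| ≈ 5.89×10⁻¹⁴ N

v×B = (1.12×10⁵, 9.88×10⁴, -1.08×10⁵) N/C.
E + v×B = (1.12×10⁵, 9.88×10⁴, -1.07×10⁵) N/C.
F = q(E + v×B) = (3.204×10⁻¹⁹ C)·(1.12×10⁵, 9.88×10⁴, -1.07×10⁵) = (3.58×10⁻¹⁴, 3.17×10⁻¹⁴, -3.44×10⁻¹⁴) N.
|F| = 5.89×10⁻¹⁴ N.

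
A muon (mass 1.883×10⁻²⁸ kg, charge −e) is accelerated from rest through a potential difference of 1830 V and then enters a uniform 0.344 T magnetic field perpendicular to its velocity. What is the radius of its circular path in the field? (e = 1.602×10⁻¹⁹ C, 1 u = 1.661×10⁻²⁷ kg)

Acceleration: |q|V = ½mv² ⇒ v = √(2|q|V/m) = √(2·1.602×10⁻¹⁹·1830/1.883×10⁻²⁸) ≈ 1.765×10⁶ m/s.
In the field: r = mv/(|q|B) = (1.883×10⁻²⁸)(1.765×10⁶)/((1.602×10⁻¹⁹)(0.344)) ≈ 6.03×10⁻³ m.

r ≈ 6.03×10⁻³ m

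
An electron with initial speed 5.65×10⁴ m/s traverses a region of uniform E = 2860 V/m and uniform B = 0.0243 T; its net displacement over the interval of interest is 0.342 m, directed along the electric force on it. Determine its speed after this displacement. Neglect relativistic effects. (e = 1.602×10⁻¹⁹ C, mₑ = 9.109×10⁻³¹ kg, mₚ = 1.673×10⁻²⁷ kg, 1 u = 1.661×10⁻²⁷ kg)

B does no work; ΔKE = |q|E d.
½mv_f² = ½mv₀² + |q|Ed = ½(9.109×10⁻³¹)(5.65×10⁴)² + (1.602×10⁻¹⁹)(2860)(0.342) ≈ 1.454×10⁻²¹ J + 1.567×10⁻¹⁶ J ≈ 1.567×10⁻¹⁶ J.
v_f = √(2·1.567×10⁻¹⁶/9.109×10⁻³¹) ≈ 1.85×10⁷ m/s.

v_f ≈ 1.85×10⁷ m/s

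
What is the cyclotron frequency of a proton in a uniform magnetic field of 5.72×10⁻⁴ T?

f ≈ 8720 Hz

f = |q|B/(2πm).
f = (1.602×10⁻¹⁹)(5.72×10⁻⁴)/(2π·1.673×10⁻²⁷) ≈ 8720 Hz.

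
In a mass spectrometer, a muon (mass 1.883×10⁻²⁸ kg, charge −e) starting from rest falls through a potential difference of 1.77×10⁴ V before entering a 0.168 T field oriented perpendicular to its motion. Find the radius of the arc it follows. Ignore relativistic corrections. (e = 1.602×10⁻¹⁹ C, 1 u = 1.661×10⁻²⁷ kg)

r ≈ 0.0384 m

Acceleration: |q|V = ½mv² ⇒ v = √(2|q|V/m) = √(2·1.602×10⁻¹⁹·1.77×10⁴/1.883×10⁻²⁸) ≈ 5.488×10⁶ m/s.
In the field: r = mv/(|q|B) = (1.883×10⁻²⁸)(5.488×10⁶)/((1.602×10⁻¹⁹)(0.168)) ≈ 0.0384 m.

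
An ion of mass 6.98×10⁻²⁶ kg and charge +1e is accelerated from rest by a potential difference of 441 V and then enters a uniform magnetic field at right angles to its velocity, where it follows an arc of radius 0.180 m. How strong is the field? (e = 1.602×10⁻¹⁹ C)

B ≈ 0.109 T

v = √(2|q|V/m) = √(2·1.602×10⁻¹⁹·441/6.98×10⁻²⁶) ≈ 4.499×10⁴ m/s.
B = mv/(|q|r) = (6.98×10⁻²⁶)(4.499×10⁴)/((1.602×10⁻¹⁹)(0.180)) ≈ 0.109 T.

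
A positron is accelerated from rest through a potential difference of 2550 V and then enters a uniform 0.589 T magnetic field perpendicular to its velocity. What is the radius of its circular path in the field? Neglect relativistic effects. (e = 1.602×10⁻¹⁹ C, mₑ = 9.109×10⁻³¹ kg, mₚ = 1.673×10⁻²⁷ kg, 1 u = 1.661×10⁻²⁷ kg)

Acceleration: |q|V = ½mv² ⇒ v = √(2|q|V/m) = √(2·1.602×10⁻¹⁹·2550/9.109×10⁻³¹) ≈ 2.995×10⁷ m/s.
In the field: r = mv/(|q|B) = (9.109×10⁻³¹)(2.995×10⁷)/((1.602×10⁻¹⁹)(0.589)) ≈ 2.89×10⁻⁴ m.

r ≈ 2.89×10⁻⁴ m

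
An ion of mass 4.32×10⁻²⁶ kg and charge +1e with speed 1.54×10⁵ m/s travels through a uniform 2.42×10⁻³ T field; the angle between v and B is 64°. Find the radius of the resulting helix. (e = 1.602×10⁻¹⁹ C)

r ≈ 15.4 m

v⊥ = v sinθ = 1.54×10⁵·sin64° ≈ 1.384×10⁵ m/s.
r = m v⊥/(|q|B) = (4.32×10⁻²⁶)(1.384×10⁵)/((1.602×10⁻¹⁹)(2.42×10⁻³)) ≈ 15.4 m.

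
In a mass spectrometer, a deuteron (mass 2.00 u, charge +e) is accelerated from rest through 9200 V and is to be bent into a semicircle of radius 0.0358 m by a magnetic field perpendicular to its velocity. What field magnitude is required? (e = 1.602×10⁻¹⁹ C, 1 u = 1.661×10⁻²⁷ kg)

v = √(2|q|V/m) = √(2·1.602×10⁻¹⁹·9200/3.322×10⁻²⁷) ≈ 9.420×10⁵ m/s.
B = mv/(|q|r) = (3.322×10⁻²⁷)(9.420×10⁵)/((1.602×10⁻¹⁹)(0.0358)) ≈ 0.546 T.

B ≈ 0.546 T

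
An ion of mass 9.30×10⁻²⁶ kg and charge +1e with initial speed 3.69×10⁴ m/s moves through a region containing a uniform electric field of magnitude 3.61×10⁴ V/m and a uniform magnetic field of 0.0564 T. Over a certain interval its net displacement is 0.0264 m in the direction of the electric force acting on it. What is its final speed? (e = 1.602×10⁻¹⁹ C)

v_f ≈ 6.82×10⁴ m/s

B does no work; ΔKE = |q|E d.
½mv_f² = ½mv₀² + |q|Ed = ½(9.30×10⁻²⁶)(3.69×10⁴)² + (1.602×10⁻¹⁹)(3.61×10⁴)(0.0264) ≈ 6.331×10⁻¹⁷ J + 1.527×10⁻¹⁶ J ≈ 2.160×10⁻¹⁶ J.
v_f = √(2·2.160×10⁻¹⁶/9.30×10⁻²⁶) ≈ 6.82×10⁴ m/s.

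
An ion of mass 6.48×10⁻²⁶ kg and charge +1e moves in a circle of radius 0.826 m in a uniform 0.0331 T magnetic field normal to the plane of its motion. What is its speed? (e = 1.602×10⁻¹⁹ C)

v ≈ 6.76×10⁴ m/s

From |q|vB = mv²/r, v = |q|Br/m.
v = (1.602×10⁻¹⁹)(0.0331)(0.826)/6.48×10⁻²⁶ ≈ 6.76×10⁴ m/s.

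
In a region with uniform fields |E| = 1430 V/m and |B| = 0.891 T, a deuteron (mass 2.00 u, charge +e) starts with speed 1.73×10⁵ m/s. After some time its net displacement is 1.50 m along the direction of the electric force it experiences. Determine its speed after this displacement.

B does no work; ΔKE = |q|E d.
½mv_f² = ½mv₀² + |q|Ed = ½(3.322×10⁻²⁷)(1.73×10⁵)² + (1.602×10⁻¹⁹)(1430)(1.50) ≈ 4.971×10⁻¹⁷ J + 3.436×10⁻¹⁶ J ≈ 3.933×10⁻¹⁶ J.
v_f = √(2·3.933×10⁻¹⁶/3.322×10⁻²⁷) ≈ 4.87×10⁵ m/s.

v_f ≈ 4.87×10⁵ m/s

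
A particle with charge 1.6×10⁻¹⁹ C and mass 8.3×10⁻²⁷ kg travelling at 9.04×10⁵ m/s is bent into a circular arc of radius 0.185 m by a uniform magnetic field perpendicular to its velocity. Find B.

From |q|vB = mv²/r, B = mv/(|q|r).
B = (8.3×10⁻²⁷)(9.04×10⁵)/((1.6×10⁻¹⁹)(0.185)) ≈ 0.253 T.

B ≈ 0.253 T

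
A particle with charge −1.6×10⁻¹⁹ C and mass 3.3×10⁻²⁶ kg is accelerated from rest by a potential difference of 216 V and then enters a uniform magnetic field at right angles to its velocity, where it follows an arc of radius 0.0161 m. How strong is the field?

B ≈ 0.586 T

v = √(2|q|V/m) = √(2·1.6×10⁻¹⁹·216/3.3×10⁻²⁶) ≈ 4.577×10⁴ m/s.
B = mv/(|q|r) = (3.3×10⁻²⁶)(4.577×10⁴)/((1.6×10⁻¹⁹)(0.0161)) ≈ 0.586 T.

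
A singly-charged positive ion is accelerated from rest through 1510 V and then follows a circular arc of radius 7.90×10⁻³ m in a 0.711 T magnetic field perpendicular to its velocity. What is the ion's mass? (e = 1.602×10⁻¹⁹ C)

m ≈ 1.67×10⁻²⁷ kg

Combine |q|V = ½mv² and r = mv/(|q|B): eliminate v to get m = qB²r²/(2V).
m = (1.602×10⁻¹⁹)(0.711)²(7.90×10⁻³)²/(2·1510) ≈ 1.67×10⁻²⁷ kg.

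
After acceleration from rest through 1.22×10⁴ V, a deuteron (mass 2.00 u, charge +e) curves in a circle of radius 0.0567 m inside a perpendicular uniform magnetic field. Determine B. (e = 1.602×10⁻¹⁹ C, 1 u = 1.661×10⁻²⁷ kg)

B ≈ 0.397 T

v = √(2|q|V/m) = √(2·1.602×10⁻¹⁹·1.22×10⁴/3.322×10⁻²⁷) ≈ 1.085×10⁶ m/s.
B = mv/(|q|r) = (3.322×10⁻²⁷)(1.085×10⁶)/((1.602×10⁻¹⁹)(0.0567)) ≈ 0.397 T.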